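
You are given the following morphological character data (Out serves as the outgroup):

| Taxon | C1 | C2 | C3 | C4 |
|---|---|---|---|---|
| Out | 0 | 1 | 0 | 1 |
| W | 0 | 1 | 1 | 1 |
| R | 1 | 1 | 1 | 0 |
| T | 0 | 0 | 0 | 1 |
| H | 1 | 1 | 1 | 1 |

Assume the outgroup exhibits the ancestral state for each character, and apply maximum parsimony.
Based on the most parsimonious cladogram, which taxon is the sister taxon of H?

Character polarity is set by the outgroup: the derived state is whichever differs from the outgroup's state, so for C2, C4 the derived state is '0', and for the remaining characters it is '1'.
Only H and R show the derived state '1' for C1, supporting them as a clade.
C2: derived state '0' in T only — an autapomorphy, so it tells us nothing about relationships among taxa.
C3: derived state '1' in H, R, and W only — synapomorphy for {H, R, W}.
C4 (derived state '0') is unique to R (autapomorphy; uninformative for grouping).
Most parsimonious ingroup topology: ((W,(R,H)),T).
H and R form a cherry on this tree, so they are sister taxa.

R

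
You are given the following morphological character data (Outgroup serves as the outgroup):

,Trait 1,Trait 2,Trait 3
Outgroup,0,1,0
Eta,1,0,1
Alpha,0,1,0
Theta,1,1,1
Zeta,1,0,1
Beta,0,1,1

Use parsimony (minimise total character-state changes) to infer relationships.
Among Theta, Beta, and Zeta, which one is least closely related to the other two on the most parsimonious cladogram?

Character polarity is set by the outgroup: the derived state is whichever differs from the outgroup's state, so for Trait 2 the derived state is '0', and for the remaining characters it is '1'.
Trait 1 (derived state '1') is shared by Eta, Theta, and Zeta — a synapomorphy uniting that clade.
Only Eta and Zeta show the derived state '0' for Trait 2, supporting them as a clade.
Trait 3: derived state '1' in Beta, Eta, Theta, and Zeta only — synapomorphy for {Beta, Eta, Theta, Zeta}.
Most parsimonious ingroup topology: ((((Eta,Zeta),Theta),Beta),Alpha).
Zeta and Theta share a more recent common ancestor with each other than either does with Beta, so Beta is the least closely related of the three.

Beta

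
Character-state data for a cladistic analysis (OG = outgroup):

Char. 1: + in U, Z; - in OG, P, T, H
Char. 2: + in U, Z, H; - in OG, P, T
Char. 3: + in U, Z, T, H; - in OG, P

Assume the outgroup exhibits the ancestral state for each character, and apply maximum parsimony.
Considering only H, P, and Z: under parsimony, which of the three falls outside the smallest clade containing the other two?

P

The outgroup has state '-' for every character, so '+' is the derived state throughout.
Char. 1 (derived state '+') is shared by U and Z — a synapomorphy uniting that clade.
Char. 2: derived state '+' in H, U, and Z only — synapomorphy for {H, U, Z}.
Only H, T, U, and Z show the derived state '+' for Char. 3, supporting them as a clade.
Most parsimonious ingroup topology: (P,(((U,Z),H),T)).
H and Z share a more recent common ancestor with each other than either does with P, so P is the least closely related of the three.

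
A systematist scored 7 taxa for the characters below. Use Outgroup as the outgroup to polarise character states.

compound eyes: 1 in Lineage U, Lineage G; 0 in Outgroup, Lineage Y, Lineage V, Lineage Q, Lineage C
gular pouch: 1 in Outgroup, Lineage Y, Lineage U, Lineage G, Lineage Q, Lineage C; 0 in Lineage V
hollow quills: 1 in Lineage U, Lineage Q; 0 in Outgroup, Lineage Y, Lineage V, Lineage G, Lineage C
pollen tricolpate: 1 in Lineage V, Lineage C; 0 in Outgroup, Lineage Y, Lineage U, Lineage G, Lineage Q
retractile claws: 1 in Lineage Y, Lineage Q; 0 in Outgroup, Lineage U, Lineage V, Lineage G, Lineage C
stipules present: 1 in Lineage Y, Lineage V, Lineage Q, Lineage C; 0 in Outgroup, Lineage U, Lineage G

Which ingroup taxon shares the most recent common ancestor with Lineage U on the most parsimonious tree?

Lineage G

Character polarity is set by the outgroup: the derived state is whichever differs from the outgroup's state, so for gular pouch the derived state is '0', and for the remaining characters it is '1'.
compound eyes (derived state '1') is shared by Lineage G and Lineage U — a synapomorphy uniting that clade.
gular pouch: derived state '0' in Lineage V only — an autapomorphy, so it tells us nothing about relationships among taxa.
hollow quills (state '1') occurs in Lineage Q and Lineage U but conflicts with the nesting implied by the other characters — most parsimoniously interpreted as homoplasy.
Only Lineage C and Lineage V show the derived state '1' for pollen tricolpate, supporting them as a clade.
retractile claws: derived state '1' in Lineage Q and Lineage Y only — synapomorphy for {Lineage Q, Lineage Y}.
stipules present: derived state '1' in Lineage C, Lineage Q, Lineage V, and Lineage Y only — synapomorphy for {Lineage C, Lineage Q, Lineage V, Lineage Y}.
Most parsimonious ingroup topology: (((Lineage Y,Lineage Q),(Lineage V,Lineage C)),(Lineage U,Lineage G)).
Lineage U and Lineage G form a cherry on this tree, so they are sister taxa.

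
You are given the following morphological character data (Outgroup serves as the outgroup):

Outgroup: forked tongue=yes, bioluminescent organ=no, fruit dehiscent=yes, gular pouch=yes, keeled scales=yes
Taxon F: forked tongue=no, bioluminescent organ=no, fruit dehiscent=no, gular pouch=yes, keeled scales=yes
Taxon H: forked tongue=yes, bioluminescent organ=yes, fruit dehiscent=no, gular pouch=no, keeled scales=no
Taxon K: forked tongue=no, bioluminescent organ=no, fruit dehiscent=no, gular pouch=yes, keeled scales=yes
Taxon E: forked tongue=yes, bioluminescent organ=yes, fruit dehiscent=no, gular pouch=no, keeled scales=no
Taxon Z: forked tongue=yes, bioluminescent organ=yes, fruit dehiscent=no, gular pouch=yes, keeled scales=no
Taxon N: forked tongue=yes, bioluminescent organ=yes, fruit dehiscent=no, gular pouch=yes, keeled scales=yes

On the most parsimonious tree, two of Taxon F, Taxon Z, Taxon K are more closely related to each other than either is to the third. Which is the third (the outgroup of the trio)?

Taxon Z

Character polarity is set by the outgroup: the derived state is whichever differs from the outgroup's state, so for forked tongue, fruit dehiscent, gular pouch, keeled scales the derived state is 'no', and for the remaining characters it is 'yes'.
forked tongue (derived state 'no') is shared by Taxon F and Taxon K — a synapomorphy uniting that clade.
Only Taxon E, Taxon H, Taxon N, and Taxon Z show the derived state 'yes' for bioluminescent organ, supporting them as a clade.
All ingroup taxa share the derived state 'no' for fruit dehiscent; it defines the ingroup but does not resolve relationships within it.
gular pouch (derived state 'no') is shared by Taxon E and Taxon H — a synapomorphy uniting that clade.
keeled scales (derived state 'no') is shared by Taxon E, Taxon H, and Taxon Z — a synapomorphy uniting that clade.
Most parsimonious ingroup topology: ((Taxon F,Taxon K),(((Taxon H,Taxon E),Taxon Z),Taxon N)).
Taxon F and Taxon K share a more recent common ancestor with each other than either does with Taxon Z, so Taxon Z is the least closely related of the three.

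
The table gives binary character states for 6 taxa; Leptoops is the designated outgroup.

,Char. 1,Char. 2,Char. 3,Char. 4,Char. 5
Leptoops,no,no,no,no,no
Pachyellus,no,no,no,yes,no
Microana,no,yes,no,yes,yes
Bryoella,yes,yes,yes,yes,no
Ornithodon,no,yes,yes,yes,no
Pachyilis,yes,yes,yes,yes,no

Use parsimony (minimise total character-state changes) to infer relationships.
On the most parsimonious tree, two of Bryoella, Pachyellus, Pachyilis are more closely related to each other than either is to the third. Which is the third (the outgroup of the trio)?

The outgroup has state 'no' for every character, so 'yes' is the derived state throughout.
Char. 1 (derived state 'yes') is shared by Bryoella and Pachyilis — a synapomorphy uniting that clade.
Only Bryoella, Microana, Ornithodon, and Pachyilis show the derived state 'yes' for Char. 2, supporting them as a clade.
Char. 3 (derived state 'yes') is shared by Bryoella, Ornithodon, and Pachyilis — a synapomorphy uniting that clade.
All ingroup taxa share the derived state 'yes' for Char. 4; it defines the ingroup but does not resolve relationships within it.
Char. 5 (derived state 'yes') is unique to Microana (autapomorphy; uninformative for grouping).
Most parsimonious ingroup topology: (Pachyellus,(Microana,((Bryoella,Pachyilis),Ornithodon))).
Bryoella and Pachyilis share a more recent common ancestor with each other than either does with Pachyellus, so Pachyellus is the least closely related of the three.

Pachyellus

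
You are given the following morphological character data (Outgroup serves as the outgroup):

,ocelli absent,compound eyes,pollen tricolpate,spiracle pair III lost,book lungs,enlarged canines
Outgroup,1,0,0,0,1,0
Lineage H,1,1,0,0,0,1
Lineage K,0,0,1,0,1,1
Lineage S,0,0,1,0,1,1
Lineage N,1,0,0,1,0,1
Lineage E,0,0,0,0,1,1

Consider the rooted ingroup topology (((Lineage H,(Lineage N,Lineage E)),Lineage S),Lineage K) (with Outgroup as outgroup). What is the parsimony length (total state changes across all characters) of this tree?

10

Map each character onto (((Lineage H,(Lineage N,Lineage E)),Lineage S),Lineage K) (rooted by Outgroup) and count the minimum state changes it requires (Fitch parsimony):
ocelli absent: 3; compound eyes: 1; pollen tricolpate: 2; spiracle pair III lost: 1; book lungs: 2; enlarged canines: 1.
Total tree length = 10.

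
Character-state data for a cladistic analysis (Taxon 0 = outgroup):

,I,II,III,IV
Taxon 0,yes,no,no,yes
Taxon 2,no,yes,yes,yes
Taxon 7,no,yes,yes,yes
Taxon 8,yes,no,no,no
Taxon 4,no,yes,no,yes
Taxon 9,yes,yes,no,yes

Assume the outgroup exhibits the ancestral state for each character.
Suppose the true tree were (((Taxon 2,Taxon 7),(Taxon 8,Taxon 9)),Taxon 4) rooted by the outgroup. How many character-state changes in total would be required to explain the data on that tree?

Map each character onto (((Taxon 2,Taxon 7),(Taxon 8,Taxon 9)),Taxon 4) (rooted by Taxon 0) and count the minimum state changes it requires (Fitch parsimony):
I: 2; II: 2; III: 1; IV: 1.
Total tree length = 6.

6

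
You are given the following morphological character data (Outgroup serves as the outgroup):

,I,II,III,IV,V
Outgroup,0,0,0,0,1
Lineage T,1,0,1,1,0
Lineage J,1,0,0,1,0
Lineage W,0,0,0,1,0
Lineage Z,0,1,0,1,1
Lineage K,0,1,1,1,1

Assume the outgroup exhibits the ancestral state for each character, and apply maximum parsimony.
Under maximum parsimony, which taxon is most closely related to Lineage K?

Character polarity is set by the outgroup: the derived state is whichever differs from the outgroup's state, so for V the derived state is '0', and for the remaining characters it is '1'.
I: derived state '1' in Lineage J and Lineage T only — synapomorphy for {Lineage J, Lineage T}.
II: derived state '1' in Lineage K and Lineage Z only — synapomorphy for {Lineage K, Lineage Z}.
III (state '1') occurs in Lineage K and Lineage T but conflicts with the nesting implied by the other characters — most parsimoniously interpreted as homoplasy.
All ingroup taxa share the derived state '1' for IV; it defines the ingroup but does not resolve relationships within it.
Only Lineage J, Lineage T, and Lineage W show the derived state '0' for V, supporting them as a clade.
Most parsimonious ingroup topology: (((Lineage T,Lineage J),Lineage W),(Lineage Z,Lineage K)).
Lineage K and Lineage Z form a cherry on this tree, so they are sister taxa.

Lineage Z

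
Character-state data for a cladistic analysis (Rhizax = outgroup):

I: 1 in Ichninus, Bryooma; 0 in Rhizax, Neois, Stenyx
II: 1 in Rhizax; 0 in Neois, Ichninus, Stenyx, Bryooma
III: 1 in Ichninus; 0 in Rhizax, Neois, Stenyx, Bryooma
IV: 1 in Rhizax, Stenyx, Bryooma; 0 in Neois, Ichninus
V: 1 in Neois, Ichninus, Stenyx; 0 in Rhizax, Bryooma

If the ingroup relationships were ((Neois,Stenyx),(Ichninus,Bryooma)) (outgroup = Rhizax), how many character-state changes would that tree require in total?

7

Map each character onto ((Neois,Stenyx),(Ichninus,Bryooma)) (rooted by Rhizax) and count the minimum state changes it requires (Fitch parsimony):
I: 1; II: 1; III: 1; IV: 2; V: 2.
Total tree length = 7.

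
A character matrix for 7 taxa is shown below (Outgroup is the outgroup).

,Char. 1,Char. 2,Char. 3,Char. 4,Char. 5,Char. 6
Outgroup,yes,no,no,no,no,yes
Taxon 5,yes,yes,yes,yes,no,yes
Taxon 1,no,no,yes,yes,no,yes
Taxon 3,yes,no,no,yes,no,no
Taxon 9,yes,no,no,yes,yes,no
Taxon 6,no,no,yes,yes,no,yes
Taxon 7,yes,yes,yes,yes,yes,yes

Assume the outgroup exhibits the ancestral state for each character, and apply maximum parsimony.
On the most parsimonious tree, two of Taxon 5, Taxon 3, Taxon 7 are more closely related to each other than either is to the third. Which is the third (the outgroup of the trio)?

Taxon 3

Character polarity is set by the outgroup: the derived state is whichever differs from the outgroup's state, so for Char. 1, Char. 6 the derived state is 'no', and for the remaining characters it is 'yes'.
Char. 1 (derived state 'no') is shared by Taxon 1 and Taxon 6 — a synapomorphy uniting that clade.
Char. 2 (derived state 'yes') is shared by Taxon 5 and Taxon 7 — a synapomorphy uniting that clade.
Only Taxon 1, Taxon 5, Taxon 6, and Taxon 7 show the derived state 'yes' for Char. 3, supporting them as a clade.
Char. 4 (derived state 'yes') is shared by all ingroup taxa — unites the whole ingroup.
Char. 5 groups Taxon 7 and Taxon 9, which is incompatible with the clades supported by the remaining characters; treating it as convergent (homoplasy) costs fewer steps than any alternative tree.
Char. 6: derived state 'no' in Taxon 3 and Taxon 9 only — synapomorphy for {Taxon 3, Taxon 9}.
Most parsimonious ingroup topology: (((Taxon 5,Taxon 7),(Taxon 1,Taxon 6)),(Taxon 3,Taxon 9)).
Taxon 5 and Taxon 7 share a more recent common ancestor with each other than either does with Taxon 3, so Taxon 3 is the least closely related of the three.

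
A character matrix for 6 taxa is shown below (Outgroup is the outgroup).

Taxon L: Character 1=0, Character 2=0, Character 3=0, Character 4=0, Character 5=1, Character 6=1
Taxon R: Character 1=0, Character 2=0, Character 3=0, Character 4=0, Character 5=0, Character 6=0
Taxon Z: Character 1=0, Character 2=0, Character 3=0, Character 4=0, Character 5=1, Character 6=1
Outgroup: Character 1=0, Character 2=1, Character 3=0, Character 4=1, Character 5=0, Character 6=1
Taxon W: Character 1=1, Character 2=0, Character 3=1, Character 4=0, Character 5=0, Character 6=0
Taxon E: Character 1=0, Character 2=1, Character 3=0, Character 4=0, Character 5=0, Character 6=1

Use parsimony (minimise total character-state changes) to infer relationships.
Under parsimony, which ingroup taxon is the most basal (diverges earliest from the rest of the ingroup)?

Taxon E

Character polarity is set by the outgroup: the derived state is whichever differs from the outgroup's state, so for Character 2, Character 4, Character 6 the derived state is '0', and for the remaining characters it is '1'.
Character 1 (derived state '1') is unique to Taxon W (autapomorphy; uninformative for grouping).
Only Taxon L, Taxon R, Taxon W, and Taxon Z show the derived state '0' for Character 2, supporting them as a clade.
Character 3: derived state '1' in Taxon W only — an autapomorphy, so it tells us nothing about relationships among taxa.
All ingroup taxa share the derived state '0' for Character 4; it defines the ingroup but does not resolve relationships within it.
Only Taxon L and Taxon Z show the derived state '1' for Character 5, supporting them as a clade.
Only Taxon R and Taxon W show the derived state '0' for Character 6, supporting them as a clade.
Most parsimonious ingroup topology: (((Taxon L,Taxon Z),(Taxon W,Taxon R)),Taxon E).
Taxon E is sister to the clade containing all other ingroup taxa, so it is the earliest-diverging (most basal) ingroup lineage.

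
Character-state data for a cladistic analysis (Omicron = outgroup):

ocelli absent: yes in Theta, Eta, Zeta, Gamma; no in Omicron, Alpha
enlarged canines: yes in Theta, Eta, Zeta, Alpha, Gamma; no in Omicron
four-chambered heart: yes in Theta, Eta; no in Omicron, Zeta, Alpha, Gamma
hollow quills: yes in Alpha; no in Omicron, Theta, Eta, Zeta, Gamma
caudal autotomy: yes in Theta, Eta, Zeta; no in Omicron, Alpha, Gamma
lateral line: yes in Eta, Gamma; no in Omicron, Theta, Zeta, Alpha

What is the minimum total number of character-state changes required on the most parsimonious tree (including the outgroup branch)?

The outgroup has state 'no' for every character, so 'yes' is the derived state throughout.
ocelli absent: derived state 'yes' in Eta, Gamma, Theta, and Zeta only — synapomorphy for {Eta, Gamma, Theta, Zeta}.
All ingroup taxa share the derived state 'yes' for enlarged canines; it defines the ingroup but does not resolve relationships within it.
four-chambered heart: derived state 'yes' in Eta and Theta only — synapomorphy for {Eta, Theta}.
hollow quills: derived state 'yes' in Alpha only — an autapomorphy, so it tells us nothing about relationships among taxa.
caudal autotomy: derived state 'yes' in Eta, Theta, and Zeta only — synapomorphy for {Eta, Theta, Zeta}.
lateral line groups Eta and Gamma, which is incompatible with the clades supported by the remaining characters; treating it as convergent (homoplasy) costs fewer steps than any alternative tree.
Most parsimonious ingroup topology: ((((Theta,Eta),Zeta),Gamma),Alpha).
Changes per character on this tree: ocelli absent: 1; enlarged canines: 1; four-chambered heart: 1; hollow quills: 1; caudal autotomy: 1; lateral line: 2.
Total = 7.

7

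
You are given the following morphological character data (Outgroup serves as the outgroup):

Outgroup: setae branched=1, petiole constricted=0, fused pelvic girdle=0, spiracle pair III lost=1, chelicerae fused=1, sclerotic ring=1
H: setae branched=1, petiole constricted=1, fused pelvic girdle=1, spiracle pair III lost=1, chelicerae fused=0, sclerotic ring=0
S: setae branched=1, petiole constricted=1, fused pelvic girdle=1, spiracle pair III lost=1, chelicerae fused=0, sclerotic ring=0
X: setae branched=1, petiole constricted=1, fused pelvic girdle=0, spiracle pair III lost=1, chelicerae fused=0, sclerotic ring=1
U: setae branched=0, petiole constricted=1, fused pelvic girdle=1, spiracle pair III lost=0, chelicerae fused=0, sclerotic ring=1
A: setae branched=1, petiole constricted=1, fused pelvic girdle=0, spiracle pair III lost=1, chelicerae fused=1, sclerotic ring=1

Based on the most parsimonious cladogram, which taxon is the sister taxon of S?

H

Character polarity is set by the outgroup: the derived state is whichever differs from the outgroup's state, so for setae branched, spiracle pair III lost, chelicerae fused, sclerotic ring the derived state is '0', and for the remaining characters it is '1'.
setae branched (derived state '0') is unique to U (autapomorphy; uninformative for grouping).
petiole constricted (derived state '1') is shared by all ingroup taxa — unites the whole ingroup.
Only H, S, and U show the derived state '1' for fused pelvic girdle, supporting them as a clade.
spiracle pair III lost: derived state '0' in U only — an autapomorphy, so it tells us nothing about relationships among taxa.
chelicerae fused (derived state '0') is shared by H, S, U, and X — a synapomorphy uniting that clade.
sclerotic ring (derived state '0') is shared by H and S — a synapomorphy uniting that clade.
Most parsimonious ingroup topology: ((((H,S),U),X),A).
S and H form a cherry on this tree, so they are sister taxa.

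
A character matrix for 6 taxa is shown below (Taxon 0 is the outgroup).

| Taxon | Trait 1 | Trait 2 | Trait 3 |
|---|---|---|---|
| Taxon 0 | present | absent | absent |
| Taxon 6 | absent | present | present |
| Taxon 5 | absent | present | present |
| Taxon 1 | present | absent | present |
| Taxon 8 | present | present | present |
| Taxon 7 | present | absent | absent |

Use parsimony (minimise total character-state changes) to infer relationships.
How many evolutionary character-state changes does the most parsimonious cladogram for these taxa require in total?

3

Character polarity is set by the outgroup: the derived state is whichever differs from the outgroup's state, so for Trait 1 the derived state is 'absent', and for the remaining characters it is 'present'.
Trait 1: derived state 'absent' in Taxon 5 and Taxon 6 only — synapomorphy for {Taxon 5, Taxon 6}.
Trait 2: derived state 'present' in Taxon 5, Taxon 6, and Taxon 8 only — synapomorphy for {Taxon 5, Taxon 6, Taxon 8}.
Trait 3: derived state 'present' in Taxon 1, Taxon 5, Taxon 6, and Taxon 8 only — synapomorphy for {Taxon 1, Taxon 5, Taxon 6, Taxon 8}.
Most parsimonious ingroup topology: ((((Taxon 6,Taxon 5),Taxon 8),Taxon 1),Taxon 7).
Changes per character on this tree: Trait 1: 1; Trait 2: 1; Trait 3: 1.
Total = 3.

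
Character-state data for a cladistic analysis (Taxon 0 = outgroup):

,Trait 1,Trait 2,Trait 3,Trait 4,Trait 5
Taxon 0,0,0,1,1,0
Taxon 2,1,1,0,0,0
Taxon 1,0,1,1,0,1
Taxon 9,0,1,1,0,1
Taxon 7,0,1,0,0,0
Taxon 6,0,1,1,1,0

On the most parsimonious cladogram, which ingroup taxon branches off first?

Character polarity is set by the outgroup: the derived state is whichever differs from the outgroup's state, so for Trait 3, Trait 4 the derived state is '0', and for the remaining characters it is '1'.
Trait 1 (derived state '1') is unique to Taxon 2 (autapomorphy; uninformative for grouping).
Trait 2 (derived state '1') is shared by all ingroup taxa — unites the whole ingroup.
Trait 3 (derived state '0') is shared by Taxon 2 and Taxon 7 — a synapomorphy uniting that clade.
Trait 4: derived state '0' in Taxon 1, Taxon 2, Taxon 7, and Taxon 9 only — synapomorphy for {Taxon 1, Taxon 2, Taxon 7, Taxon 9}.
Trait 5 (derived state '1') is shared by Taxon 1 and Taxon 9 — a synapomorphy uniting that clade.
Most parsimonious ingroup topology: (((Taxon 2,Taxon 7),(Taxon 1,Taxon 9)),Taxon 6).
Taxon 6 is sister to the clade containing all other ingroup taxa, so it is the earliest-diverging (most basal) ingroup lineage.

Taxon 6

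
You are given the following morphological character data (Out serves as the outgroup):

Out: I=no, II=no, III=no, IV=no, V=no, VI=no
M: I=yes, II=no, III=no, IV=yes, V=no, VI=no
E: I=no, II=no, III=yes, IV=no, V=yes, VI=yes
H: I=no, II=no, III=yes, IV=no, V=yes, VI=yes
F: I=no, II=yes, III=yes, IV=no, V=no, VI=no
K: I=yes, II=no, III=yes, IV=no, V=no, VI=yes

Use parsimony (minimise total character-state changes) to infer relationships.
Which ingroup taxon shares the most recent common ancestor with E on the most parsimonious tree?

H

The outgroup has state 'no' for every character, so 'yes' is the derived state throughout.
I (state 'yes') occurs in K and M but conflicts with the nesting implied by the other characters — most parsimoniously interpreted as homoplasy.
II: derived state 'yes' in F only — an autapomorphy, so it tells us nothing about relationships among taxa.
Only E, F, H, and K show the derived state 'yes' for III, supporting them as a clade.
IV: derived state 'yes' in M only — an autapomorphy, so it tells us nothing about relationships among taxa.
V (derived state 'yes') is shared by E and H — a synapomorphy uniting that clade.
VI: derived state 'yes' in E, H, and K only — synapomorphy for {E, H, K}.
Most parsimonious ingroup topology: (M,(((E,H),K),F)).
E and H form a cherry on this tree, so they are sister taxa.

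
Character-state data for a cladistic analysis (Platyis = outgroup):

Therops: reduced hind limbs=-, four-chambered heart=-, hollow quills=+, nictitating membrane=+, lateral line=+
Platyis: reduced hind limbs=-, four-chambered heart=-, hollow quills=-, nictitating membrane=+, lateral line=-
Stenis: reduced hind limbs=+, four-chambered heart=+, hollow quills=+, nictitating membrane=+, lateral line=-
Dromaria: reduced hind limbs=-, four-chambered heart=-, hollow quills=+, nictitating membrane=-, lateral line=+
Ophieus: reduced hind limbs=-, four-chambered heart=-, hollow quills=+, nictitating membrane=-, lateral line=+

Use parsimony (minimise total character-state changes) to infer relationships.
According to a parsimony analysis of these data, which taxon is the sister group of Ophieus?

Dromaria

Character polarity is set by the outgroup: the derived state is whichever differs from the outgroup's state, so for nictitating membrane the derived state is '-', and for the remaining characters it is '+'.
reduced hind limbs: derived state '+' in Stenis only — an autapomorphy, so it tells us nothing about relationships among taxa.
four-chambered heart: derived state '+' in Stenis only — an autapomorphy, so it tells us nothing about relationships among taxa.
All ingroup taxa share the derived state '+' for hollow quills; it defines the ingroup but does not resolve relationships within it.
Only Dromaria and Ophieus show the derived state '-' for nictitating membrane, supporting them as a clade.
Only Dromaria, Ophieus, and Therops show the derived state '+' for lateral line, supporting them as a clade.
Most parsimonious ingroup topology: ((Therops,(Dromaria,Ophieus)),Stenis).
Ophieus and Dromaria form a cherry on this tree, so they are sister taxa.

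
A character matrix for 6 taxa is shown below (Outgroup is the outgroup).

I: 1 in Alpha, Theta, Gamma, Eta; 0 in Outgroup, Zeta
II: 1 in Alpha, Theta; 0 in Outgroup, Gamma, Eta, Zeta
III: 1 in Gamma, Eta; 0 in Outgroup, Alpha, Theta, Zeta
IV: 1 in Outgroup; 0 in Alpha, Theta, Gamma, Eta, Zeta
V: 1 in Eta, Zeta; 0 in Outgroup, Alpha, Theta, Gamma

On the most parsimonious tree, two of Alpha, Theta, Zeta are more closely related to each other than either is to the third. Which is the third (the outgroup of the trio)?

Character polarity is set by the outgroup: the derived state is whichever differs from the outgroup's state, so for IV the derived state is '0', and for the remaining characters it is '1'.
I (derived state '1') is shared by Alpha, Eta, Gamma, and Theta — a synapomorphy uniting that clade.
II: derived state '1' in Alpha and Theta only — synapomorphy for {Alpha, Theta}.
Only Eta and Gamma show the derived state '1' for III, supporting them as a clade.
IV (derived state '0') is shared by all ingroup taxa — unites the whole ingroup.
V groups Eta and Zeta, which is incompatible with the clades supported by the remaining characters; treating it as convergent (homoplasy) costs fewer steps than any alternative tree.
Most parsimonious ingroup topology: (((Alpha,Theta),(Gamma,Eta)),Zeta).
Theta and Alpha share a more recent common ancestor with each other than either does with Zeta, so Zeta is the least closely related of the three.

Zeta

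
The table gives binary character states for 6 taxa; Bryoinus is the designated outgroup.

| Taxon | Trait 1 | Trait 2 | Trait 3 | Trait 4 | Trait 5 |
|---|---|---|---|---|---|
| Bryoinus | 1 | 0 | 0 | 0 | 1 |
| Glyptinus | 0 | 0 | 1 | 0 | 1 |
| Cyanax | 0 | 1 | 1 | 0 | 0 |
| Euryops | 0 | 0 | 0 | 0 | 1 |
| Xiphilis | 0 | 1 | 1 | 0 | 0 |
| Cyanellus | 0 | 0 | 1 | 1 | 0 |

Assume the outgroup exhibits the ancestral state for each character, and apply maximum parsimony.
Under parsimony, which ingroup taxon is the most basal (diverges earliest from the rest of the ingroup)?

Euryops

Character polarity is set by the outgroup: the derived state is whichever differs from the outgroup's state, so for Trait 1, Trait 5 the derived state is '0', and for the remaining characters it is '1'.
Trait 1 (derived state '0') is shared by all ingroup taxa — unites the whole ingroup.
Only Cyanax and Xiphilis show the derived state '1' for Trait 2, supporting them as a clade.
Trait 3 (derived state '1') is shared by Cyanax, Cyanellus, Glyptinus, and Xiphilis — a synapomorphy uniting that clade.
Trait 4: derived state '1' in Cyanellus only — an autapomorphy, so it tells us nothing about relationships among taxa.
Trait 5: derived state '0' in Cyanax, Cyanellus, and Xiphilis only — synapomorphy for {Cyanax, Cyanellus, Xiphilis}.
Most parsimonious ingroup topology: ((Glyptinus,((Cyanax,Xiphilis),Cyanellus)),Euryops).
Euryops is sister to the clade containing all other ingroup taxa, so it is the earliest-diverging (most basal) ingroup lineage.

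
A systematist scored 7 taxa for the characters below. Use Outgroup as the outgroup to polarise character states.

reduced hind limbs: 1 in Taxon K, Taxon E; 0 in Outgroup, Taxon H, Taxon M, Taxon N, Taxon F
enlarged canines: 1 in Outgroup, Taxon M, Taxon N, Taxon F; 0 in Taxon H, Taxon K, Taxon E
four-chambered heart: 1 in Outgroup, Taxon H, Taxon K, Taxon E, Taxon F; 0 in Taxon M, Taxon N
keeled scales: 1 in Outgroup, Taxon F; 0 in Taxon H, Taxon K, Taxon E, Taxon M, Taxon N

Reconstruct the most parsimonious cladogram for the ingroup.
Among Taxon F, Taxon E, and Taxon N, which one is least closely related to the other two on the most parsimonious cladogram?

Taxon F

Character polarity is set by the outgroup: the derived state is whichever differs from the outgroup's state, so for enlarged canines, four-chambered heart, keeled scales the derived state is '0', and for the remaining characters it is '1'.
reduced hind limbs (derived state '1') is shared by Taxon E and Taxon K — a synapomorphy uniting that clade.
Only Taxon E, Taxon H, and Taxon K show the derived state '0' for enlarged canines, supporting them as a clade.
four-chambered heart (derived state '0') is shared by Taxon M and Taxon N — a synapomorphy uniting that clade.
keeled scales: derived state '0' in Taxon E, Taxon H, Taxon K, Taxon M, and Taxon N only — synapomorphy for {Taxon E, Taxon H, Taxon K, Taxon M, Taxon N}.
Most parsimonious ingroup topology: (((Taxon H,(Taxon K,Taxon E)),(Taxon M,Taxon N)),Taxon F).
Taxon E and Taxon N share a more recent common ancestor with each other than either does with Taxon F, so Taxon F is the least closely related of the three.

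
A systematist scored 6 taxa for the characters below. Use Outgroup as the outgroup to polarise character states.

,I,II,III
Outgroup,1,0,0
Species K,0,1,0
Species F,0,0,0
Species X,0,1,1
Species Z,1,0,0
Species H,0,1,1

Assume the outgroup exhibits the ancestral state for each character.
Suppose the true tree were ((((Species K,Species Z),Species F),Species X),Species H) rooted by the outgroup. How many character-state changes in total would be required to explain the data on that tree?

Map each character onto ((((Species K,Species Z),Species F),Species X),Species H) (rooted by Outgroup) and count the minimum state changes it requires (Fitch parsimony):
I: 2; II: 3; III: 2.
Total tree length = 7.

7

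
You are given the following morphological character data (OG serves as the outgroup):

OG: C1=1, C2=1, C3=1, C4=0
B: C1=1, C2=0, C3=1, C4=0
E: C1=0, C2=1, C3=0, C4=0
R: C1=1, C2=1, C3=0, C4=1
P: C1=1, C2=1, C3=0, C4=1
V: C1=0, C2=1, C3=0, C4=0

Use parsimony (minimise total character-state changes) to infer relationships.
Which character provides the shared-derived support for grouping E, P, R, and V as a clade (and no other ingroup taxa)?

C3

Character polarity is set by the outgroup: the derived state is whichever differs from the outgroup's state, so for C1, C2, C3 the derived state is '0', and for the remaining characters it is '1'.
C1: derived state '0' in E and V only — synapomorphy for {E, V}.
C2 (derived state '0') is unique to B (autapomorphy; uninformative for grouping).
Only E, P, R, and V show the derived state '0' for C3, supporting them as a clade.
C4: derived state '1' in P and R only — synapomorphy for {P, R}.
Most parsimonious ingroup topology: (B,((E,V),(R,P))).
The clade {E, P, R, V} is supported by C3: its derived state '0' occurs in exactly those taxa and in no other taxon (including the outgroup).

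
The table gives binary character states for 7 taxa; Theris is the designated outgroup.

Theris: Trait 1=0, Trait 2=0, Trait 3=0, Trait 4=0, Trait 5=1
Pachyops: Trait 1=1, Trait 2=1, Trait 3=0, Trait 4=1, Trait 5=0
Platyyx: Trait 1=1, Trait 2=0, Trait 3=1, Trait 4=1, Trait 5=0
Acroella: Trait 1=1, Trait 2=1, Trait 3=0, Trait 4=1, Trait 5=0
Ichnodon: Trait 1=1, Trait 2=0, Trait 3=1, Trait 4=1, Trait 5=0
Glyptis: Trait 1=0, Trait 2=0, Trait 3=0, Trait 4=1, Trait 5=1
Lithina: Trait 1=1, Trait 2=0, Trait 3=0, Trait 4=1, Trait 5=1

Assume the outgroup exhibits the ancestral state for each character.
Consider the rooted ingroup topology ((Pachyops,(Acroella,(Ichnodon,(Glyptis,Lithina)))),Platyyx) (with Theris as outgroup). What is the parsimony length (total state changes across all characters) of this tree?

9

Map each character onto ((Pachyops,(Acroella,(Ichnodon,(Glyptis,Lithina)))),Platyyx) (rooted by Theris) and count the minimum state changes it requires (Fitch parsimony):
Trait 1: 2; Trait 2: 2; Trait 3: 2; Trait 4: 1; Trait 5: 2.
Total tree length = 9.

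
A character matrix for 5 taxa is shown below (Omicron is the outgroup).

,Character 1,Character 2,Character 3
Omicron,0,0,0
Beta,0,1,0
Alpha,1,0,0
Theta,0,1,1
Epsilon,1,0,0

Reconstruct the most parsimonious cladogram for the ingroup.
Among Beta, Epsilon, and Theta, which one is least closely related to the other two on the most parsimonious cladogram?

The outgroup has state '0' for every character, so '1' is the derived state throughout.
Character 1: derived state '1' in Alpha and Epsilon only — synapomorphy for {Alpha, Epsilon}.
Only Beta and Theta show the derived state '1' for Character 2, supporting them as a clade.
Character 3: derived state '1' in Theta only — an autapomorphy, so it tells us nothing about relationships among taxa.
Most parsimonious ingroup topology: ((Beta,Theta),(Alpha,Epsilon)).
Theta and Beta share a more recent common ancestor with each other than either does with Epsilon, so Epsilon is the least closely related of the three.

Epsilon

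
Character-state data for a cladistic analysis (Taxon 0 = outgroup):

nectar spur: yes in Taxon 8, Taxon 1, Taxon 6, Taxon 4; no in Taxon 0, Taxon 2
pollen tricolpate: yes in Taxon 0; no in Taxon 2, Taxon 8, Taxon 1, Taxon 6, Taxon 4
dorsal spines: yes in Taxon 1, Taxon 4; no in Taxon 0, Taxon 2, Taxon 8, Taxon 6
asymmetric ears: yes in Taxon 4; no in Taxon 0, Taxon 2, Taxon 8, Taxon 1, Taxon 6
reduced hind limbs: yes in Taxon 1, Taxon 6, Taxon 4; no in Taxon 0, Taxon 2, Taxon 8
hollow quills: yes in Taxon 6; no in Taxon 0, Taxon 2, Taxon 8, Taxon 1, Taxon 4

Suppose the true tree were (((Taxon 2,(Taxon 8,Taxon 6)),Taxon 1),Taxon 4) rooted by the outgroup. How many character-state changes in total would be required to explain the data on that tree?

10

Map each character onto (((Taxon 2,(Taxon 8,Taxon 6)),Taxon 1),Taxon 4) (rooted by Taxon 0) and count the minimum state changes it requires (Fitch parsimony):
nectar spur: 2; pollen tricolpate: 1; dorsal spines: 2; asymmetric ears: 1; reduced hind limbs: 3; hollow quills: 1.
Total tree length = 10.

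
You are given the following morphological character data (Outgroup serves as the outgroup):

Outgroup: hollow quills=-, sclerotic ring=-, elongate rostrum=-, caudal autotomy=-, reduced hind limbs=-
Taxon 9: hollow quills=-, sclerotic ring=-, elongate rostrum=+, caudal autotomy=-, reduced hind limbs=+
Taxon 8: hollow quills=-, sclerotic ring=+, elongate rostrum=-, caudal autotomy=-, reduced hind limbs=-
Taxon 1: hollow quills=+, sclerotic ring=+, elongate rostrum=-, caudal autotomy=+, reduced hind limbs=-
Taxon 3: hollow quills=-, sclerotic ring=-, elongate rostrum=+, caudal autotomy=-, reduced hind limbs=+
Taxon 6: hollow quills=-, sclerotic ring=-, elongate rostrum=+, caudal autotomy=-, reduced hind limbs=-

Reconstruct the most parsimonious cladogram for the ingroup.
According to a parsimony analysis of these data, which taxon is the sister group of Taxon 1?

Taxon 8

The outgroup has state '-' for every character, so '+' is the derived state throughout.
hollow quills (derived state '+') is unique to Taxon 1 (autapomorphy; uninformative for grouping).
sclerotic ring: derived state '+' in Taxon 1 and Taxon 8 only — synapomorphy for {Taxon 1, Taxon 8}.
elongate rostrum: derived state '+' in Taxon 3, Taxon 6, and Taxon 9 only — synapomorphy for {Taxon 3, Taxon 6, Taxon 9}.
caudal autotomy: derived state '+' in Taxon 1 only — an autapomorphy, so it tells us nothing about relationships among taxa.
reduced hind limbs: derived state '+' in Taxon 3 and Taxon 9 only — synapomorphy for {Taxon 3, Taxon 9}.
Most parsimonious ingroup topology: (((Taxon 9,Taxon 3),Taxon 6),(Taxon 8,Taxon 1)).
Taxon 1 and Taxon 8 form a cherry on this tree, so they are sister taxa.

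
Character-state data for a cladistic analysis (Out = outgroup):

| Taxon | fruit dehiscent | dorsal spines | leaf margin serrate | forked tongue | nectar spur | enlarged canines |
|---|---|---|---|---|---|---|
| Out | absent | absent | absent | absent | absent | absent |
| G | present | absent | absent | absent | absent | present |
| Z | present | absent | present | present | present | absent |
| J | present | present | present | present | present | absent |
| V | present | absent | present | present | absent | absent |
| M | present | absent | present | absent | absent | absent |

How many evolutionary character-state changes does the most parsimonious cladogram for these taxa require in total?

The outgroup has state 'absent' for every character, so 'present' is the derived state throughout.
All ingroup taxa share the derived state 'present' for fruit dehiscent; it defines the ingroup but does not resolve relationships within it.
dorsal spines: derived state 'present' in J only — an autapomorphy, so it tells us nothing about relationships among taxa.
Only J, M, V, and Z show the derived state 'present' for leaf margin serrate, supporting them as a clade.
forked tongue: derived state 'present' in J, V, and Z only — synapomorphy for {J, V, Z}.
nectar spur: derived state 'present' in J and Z only — synapomorphy for {J, Z}.
enlarged canines (derived state 'present') is unique to G (autapomorphy; uninformative for grouping).
Most parsimonious ingroup topology: (G,(((Z,J),V),M)).
Changes per character on this tree: fruit dehiscent: 1; dorsal spines: 1; leaf margin serrate: 1; forked tongue: 1; nectar spur: 1; enlarged canines: 1.
Total = 6.

6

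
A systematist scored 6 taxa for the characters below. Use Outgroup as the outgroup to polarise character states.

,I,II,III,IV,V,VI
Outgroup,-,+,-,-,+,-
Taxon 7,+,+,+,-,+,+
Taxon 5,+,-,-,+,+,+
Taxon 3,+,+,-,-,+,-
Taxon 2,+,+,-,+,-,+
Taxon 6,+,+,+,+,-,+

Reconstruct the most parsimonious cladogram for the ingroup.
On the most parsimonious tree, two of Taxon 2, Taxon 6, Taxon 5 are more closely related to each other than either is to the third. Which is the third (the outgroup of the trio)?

Character polarity is set by the outgroup: the derived state is whichever differs from the outgroup's state, so for II, V the derived state is '-', and for the remaining characters it is '+'.
All ingroup taxa share the derived state '+' for I; it defines the ingroup but does not resolve relationships within it.
II: derived state '-' in Taxon 5 only — an autapomorphy, so it tells us nothing about relationships among taxa.
III (state '+') occurs in Taxon 6 and Taxon 7 but conflicts with the nesting implied by the other characters — most parsimoniously interpreted as homoplasy.
IV (derived state '+') is shared by Taxon 2, Taxon 5, and Taxon 6 — a synapomorphy uniting that clade.
V: derived state '-' in Taxon 2 and Taxon 6 only — synapomorphy for {Taxon 2, Taxon 6}.
VI (derived state '+') is shared by Taxon 2, Taxon 5, Taxon 6, and Taxon 7 — a synapomorphy uniting that clade.
Most parsimonious ingroup topology: ((Taxon 7,(Taxon 5,(Taxon 2,Taxon 6))),Taxon 3).
Taxon 2 and Taxon 6 share a more recent common ancestor with each other than either does with Taxon 5, so Taxon 5 is the least closely related of the three.

Taxon 5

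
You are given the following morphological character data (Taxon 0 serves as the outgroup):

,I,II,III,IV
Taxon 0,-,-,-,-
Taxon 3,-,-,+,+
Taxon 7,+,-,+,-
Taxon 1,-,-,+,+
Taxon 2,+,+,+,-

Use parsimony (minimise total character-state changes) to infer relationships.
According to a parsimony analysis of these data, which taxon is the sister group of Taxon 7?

The outgroup has state '-' for every character, so '+' is the derived state throughout.
Only Taxon 2 and Taxon 7 show the derived state '+' for I, supporting them as a clade.
II: derived state '+' in Taxon 2 only — an autapomorphy, so it tells us nothing about relationships among taxa.
III (derived state '+') is shared by all ingroup taxa — unites the whole ingroup.
IV (derived state '+') is shared by Taxon 1 and Taxon 3 — a synapomorphy uniting that clade.
Most parsimonious ingroup topology: ((Taxon 3,Taxon 1),(Taxon 7,Taxon 2)).
Taxon 7 and Taxon 2 form a cherry on this tree, so they are sister taxa.

Taxon 2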